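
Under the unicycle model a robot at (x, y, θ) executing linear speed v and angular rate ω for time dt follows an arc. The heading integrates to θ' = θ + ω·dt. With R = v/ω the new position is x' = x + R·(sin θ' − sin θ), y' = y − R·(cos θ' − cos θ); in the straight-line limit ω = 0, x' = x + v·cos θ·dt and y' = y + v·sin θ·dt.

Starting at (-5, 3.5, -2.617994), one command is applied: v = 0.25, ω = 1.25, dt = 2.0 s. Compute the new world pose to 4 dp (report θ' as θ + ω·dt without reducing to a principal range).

(-4.9235, 3.1282, -0.1180)

θ' = -2.6180 + 1.25·2.0 = -0.1180
R = v/ω = 0.25/1.25 = 0.2000
x' = -5 + 0.2000·(sin -0.1180 − sin -2.6180) = -4.9235
y' = 3.5 − 0.2000·(cos -0.1180 − cos -2.6180) = 3.1282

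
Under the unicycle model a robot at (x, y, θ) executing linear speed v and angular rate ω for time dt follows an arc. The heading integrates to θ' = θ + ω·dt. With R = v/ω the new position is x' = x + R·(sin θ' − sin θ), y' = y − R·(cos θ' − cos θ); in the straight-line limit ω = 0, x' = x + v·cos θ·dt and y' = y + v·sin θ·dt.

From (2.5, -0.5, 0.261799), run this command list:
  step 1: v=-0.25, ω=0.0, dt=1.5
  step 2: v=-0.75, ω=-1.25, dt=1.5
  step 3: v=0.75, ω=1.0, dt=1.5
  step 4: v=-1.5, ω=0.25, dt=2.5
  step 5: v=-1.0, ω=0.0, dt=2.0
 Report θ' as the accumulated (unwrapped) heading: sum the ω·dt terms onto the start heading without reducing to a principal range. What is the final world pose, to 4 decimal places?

(-3.3123, -2.4790, 0.5118)

step 1: θ'=0.2618 (straight) → pose (2.1378, -0.5971, 0.2618)
step 2: θ'=-1.6132 (R=0.6000) → pose (1.3830, 0.0079, -1.6132)
step 3: θ'=-0.1132 (R=0.7500) → pose (2.0476, -0.7691, -0.1132)
step 4: θ'=0.5118 (R=-6.0000) → pose (-1.5686, -1.4995, 0.5118)
step 5: θ'=0.5118 (straight) → pose (-3.3123, -2.4790, 0.5118)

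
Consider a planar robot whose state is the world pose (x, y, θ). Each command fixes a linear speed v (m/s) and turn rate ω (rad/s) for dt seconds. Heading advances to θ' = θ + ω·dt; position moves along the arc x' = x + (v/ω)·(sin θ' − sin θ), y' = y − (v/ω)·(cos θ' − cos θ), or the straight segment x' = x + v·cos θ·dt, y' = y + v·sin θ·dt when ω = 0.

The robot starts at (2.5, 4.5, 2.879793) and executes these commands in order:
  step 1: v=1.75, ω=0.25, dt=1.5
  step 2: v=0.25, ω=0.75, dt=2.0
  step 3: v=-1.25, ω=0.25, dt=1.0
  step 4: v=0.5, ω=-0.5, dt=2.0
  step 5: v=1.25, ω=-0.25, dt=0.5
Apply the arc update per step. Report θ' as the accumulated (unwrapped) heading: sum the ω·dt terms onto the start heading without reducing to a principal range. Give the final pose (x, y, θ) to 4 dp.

step 1: θ'=3.2548 (R=7.0000) → pose (-0.1024, 4.6937, 3.2548)
step 2: θ'=4.7548 (R=0.3333) → pose (-0.3978, 4.3484, 4.7548)
step 3: θ'=5.0048 (R=-5.0000) → pose (-0.6056, 5.5777, 5.0048)
step 4: θ'=4.0048 (R=-1.0000) → pose (-0.8032, 4.6394, 4.0048)
step 5: θ'=3.8798 (R=-5.0000) → pose (-1.2380, 4.1911, 3.8798)

(-1.2380, 4.1911, 3.8798)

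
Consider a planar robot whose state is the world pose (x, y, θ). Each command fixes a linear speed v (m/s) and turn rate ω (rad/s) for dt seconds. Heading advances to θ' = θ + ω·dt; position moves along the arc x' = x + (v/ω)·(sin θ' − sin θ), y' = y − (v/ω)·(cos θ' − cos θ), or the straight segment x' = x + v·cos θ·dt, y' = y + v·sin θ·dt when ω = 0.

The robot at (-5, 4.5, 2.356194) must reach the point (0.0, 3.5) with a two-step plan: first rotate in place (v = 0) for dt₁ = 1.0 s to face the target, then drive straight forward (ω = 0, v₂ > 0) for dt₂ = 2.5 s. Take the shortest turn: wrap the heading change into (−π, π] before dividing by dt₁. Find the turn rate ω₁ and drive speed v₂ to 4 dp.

heading to target = atan2(3.5−4.5, 0−-5) = -0.1974
Δθ = wrap(-0.1974 − 2.3562) = -2.5536; ω₁ = Δθ/dt₁ = -2.5536
distance = √((0−-5)² + (3.5−4.5)²) = 5.0990; v₂ = distance/dt₂ = 2.0396

ω₁ = -2.5536, v₂ = 2.0396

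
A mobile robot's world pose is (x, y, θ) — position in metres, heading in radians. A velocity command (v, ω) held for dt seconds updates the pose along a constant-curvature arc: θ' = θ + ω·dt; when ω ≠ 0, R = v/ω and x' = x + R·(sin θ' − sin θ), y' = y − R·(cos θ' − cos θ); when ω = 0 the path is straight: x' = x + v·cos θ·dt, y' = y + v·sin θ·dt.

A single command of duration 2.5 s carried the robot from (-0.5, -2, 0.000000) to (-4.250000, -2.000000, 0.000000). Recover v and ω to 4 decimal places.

v = -1.5000, ω = 0.0000

Δθ = 0.000000 − 0.000000 = 0.000000
ω = Δθ/dt = 0.000000/2.5 = 0.0000
ω = 0 → v = (Δx·cos θ + Δy·sin θ)/dt = -1.5000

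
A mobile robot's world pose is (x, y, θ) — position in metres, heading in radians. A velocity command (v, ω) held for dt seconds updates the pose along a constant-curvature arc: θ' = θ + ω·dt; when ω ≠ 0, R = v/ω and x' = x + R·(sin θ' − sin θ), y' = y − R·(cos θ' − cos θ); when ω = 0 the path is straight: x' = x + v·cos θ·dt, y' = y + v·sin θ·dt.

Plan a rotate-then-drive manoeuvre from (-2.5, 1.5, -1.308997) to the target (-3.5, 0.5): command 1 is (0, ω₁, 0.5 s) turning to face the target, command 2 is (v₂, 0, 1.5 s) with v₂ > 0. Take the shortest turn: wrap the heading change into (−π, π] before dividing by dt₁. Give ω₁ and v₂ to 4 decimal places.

heading to target = atan2(0.5−1.5, -3.5−-2.5) = -2.3562
Δθ = wrap(-2.3562 − -1.3090) = -1.0472; ω₁ = Δθ/dt₁ = -2.0944
distance = √((-3.5−-2.5)² + (0.5−1.5)²) = 1.4142; v₂ = distance/dt₂ = 0.9428

ω₁ = -2.0944, v₂ = 0.9428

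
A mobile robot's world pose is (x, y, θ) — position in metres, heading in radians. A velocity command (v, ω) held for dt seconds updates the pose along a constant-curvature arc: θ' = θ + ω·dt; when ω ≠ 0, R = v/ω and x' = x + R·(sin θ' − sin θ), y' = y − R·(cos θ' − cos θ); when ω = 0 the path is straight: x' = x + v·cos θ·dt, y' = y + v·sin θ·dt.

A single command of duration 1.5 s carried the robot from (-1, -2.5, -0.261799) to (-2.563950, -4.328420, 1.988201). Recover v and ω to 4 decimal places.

v = -2.0000, ω = 1.5000

Δθ = 1.988201 − -0.261799 = 2.250000
ω = Δθ/dt = 2.250000/1.5 = 1.5000
R = −Δy/(cos θ' − cos θ) = -1.3333
v = R·ω = -1.3333·1.5000 = -2.0000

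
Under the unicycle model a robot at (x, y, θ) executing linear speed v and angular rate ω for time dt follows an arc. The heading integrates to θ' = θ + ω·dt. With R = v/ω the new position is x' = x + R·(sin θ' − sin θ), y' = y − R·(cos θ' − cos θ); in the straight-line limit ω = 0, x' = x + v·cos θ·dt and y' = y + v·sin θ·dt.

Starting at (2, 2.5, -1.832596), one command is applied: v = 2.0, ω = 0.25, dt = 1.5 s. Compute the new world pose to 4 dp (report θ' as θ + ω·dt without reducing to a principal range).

(1.7786, -0.4742, -1.4576)

θ' = -1.8326 + 0.25·1.5 = -1.4576
R = v/ω = 2.0/0.25 = 8.0000
x' = 2 + 8.0000·(sin -1.4576 − sin -1.8326) = 1.7786
y' = 2.5 − 8.0000·(cos -1.4576 − cos -1.8326) = -0.4742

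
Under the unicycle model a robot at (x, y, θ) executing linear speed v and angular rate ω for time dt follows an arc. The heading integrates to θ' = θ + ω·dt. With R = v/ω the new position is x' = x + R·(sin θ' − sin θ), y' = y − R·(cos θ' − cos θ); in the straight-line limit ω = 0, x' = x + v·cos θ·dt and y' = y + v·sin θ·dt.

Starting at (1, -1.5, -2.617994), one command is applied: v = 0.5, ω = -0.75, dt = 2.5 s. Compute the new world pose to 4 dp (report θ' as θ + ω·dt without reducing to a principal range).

(0.0160, -1.0677, -4.4930)

θ' = -2.6180 + -0.75·2.5 = -4.4930
R = v/ω = 0.5/-0.75 = -0.6667
x' = 1 + -0.6667·(sin -4.4930 − sin -2.6180) = 0.0160
y' = -1.5 − -0.6667·(cos -4.4930 − cos -2.6180) = -1.0677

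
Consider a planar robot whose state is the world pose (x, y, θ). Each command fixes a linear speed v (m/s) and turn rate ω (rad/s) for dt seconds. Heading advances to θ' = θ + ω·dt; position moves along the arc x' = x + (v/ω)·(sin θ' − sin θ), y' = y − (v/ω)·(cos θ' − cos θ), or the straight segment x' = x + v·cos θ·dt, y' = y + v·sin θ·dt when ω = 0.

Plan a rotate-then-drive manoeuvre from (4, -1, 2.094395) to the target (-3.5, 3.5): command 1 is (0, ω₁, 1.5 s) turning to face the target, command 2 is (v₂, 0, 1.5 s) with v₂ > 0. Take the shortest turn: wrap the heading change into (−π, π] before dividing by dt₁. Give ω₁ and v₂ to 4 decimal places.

ω₁ = 0.3379, v₂ = 5.8310

heading to target = atan2(3.5−-1, -3.5−4) = 2.6012
Δθ = wrap(2.6012 − 2.0944) = 0.5068; ω₁ = Δθ/dt₁ = 0.3379
distance = √((-3.5−4)² + (3.5−-1)²) = 8.7464; v₂ = distance/dt₂ = 5.8310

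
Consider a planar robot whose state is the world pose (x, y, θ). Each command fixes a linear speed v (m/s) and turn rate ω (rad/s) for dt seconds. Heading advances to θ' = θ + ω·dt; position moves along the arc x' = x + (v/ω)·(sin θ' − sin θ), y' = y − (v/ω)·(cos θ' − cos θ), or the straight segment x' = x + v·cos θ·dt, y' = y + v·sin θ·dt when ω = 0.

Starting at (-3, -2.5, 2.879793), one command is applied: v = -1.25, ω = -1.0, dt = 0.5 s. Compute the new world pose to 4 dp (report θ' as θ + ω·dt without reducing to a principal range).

θ' = 2.8798 + -1.0·0.5 = 2.3798
R = v/ω = -1.25/-1.0 = 1.2500
x' = -3 + 1.2500·(sin 2.3798 − sin 2.8798) = -2.4607
y' = -2.5 − 1.2500·(cos 2.3798 − cos 2.8798) = -2.8029

(-2.4607, -2.8029, 2.3798)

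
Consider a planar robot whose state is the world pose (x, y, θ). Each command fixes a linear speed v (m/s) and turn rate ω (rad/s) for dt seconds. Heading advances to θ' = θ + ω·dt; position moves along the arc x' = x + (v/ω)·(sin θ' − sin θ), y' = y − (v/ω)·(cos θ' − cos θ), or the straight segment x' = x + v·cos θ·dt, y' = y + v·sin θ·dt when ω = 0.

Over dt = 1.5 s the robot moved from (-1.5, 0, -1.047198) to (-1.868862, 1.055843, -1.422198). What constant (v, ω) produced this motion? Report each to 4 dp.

Δθ = -1.422198 − -1.047198 = -0.375000
ω = Δθ/dt = -0.375000/1.5 = -0.2500
R = −Δy/(cos θ' − cos θ) = 3.0000
v = R·ω = 3.0000·-0.2500 = -0.7500

v = -0.7500, ω = -0.2500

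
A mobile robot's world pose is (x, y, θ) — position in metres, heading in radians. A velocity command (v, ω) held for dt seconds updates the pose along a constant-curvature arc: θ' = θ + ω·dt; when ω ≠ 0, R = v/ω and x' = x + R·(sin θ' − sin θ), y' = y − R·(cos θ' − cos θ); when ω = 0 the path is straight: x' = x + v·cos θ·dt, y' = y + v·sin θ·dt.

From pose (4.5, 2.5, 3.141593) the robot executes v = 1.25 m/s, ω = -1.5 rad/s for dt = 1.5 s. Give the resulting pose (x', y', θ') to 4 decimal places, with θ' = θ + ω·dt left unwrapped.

(3.8516, 3.8568, 0.8916)

θ' = 3.1416 + -1.5·1.5 = 0.8916
R = v/ω = 1.25/-1.5 = -0.8333
x' = 4.5 + -0.8333·(sin 0.8916 − sin 3.1416) = 3.8516
y' = 2.5 − -0.8333·(cos 0.8916 − cos 3.1416) = 3.8568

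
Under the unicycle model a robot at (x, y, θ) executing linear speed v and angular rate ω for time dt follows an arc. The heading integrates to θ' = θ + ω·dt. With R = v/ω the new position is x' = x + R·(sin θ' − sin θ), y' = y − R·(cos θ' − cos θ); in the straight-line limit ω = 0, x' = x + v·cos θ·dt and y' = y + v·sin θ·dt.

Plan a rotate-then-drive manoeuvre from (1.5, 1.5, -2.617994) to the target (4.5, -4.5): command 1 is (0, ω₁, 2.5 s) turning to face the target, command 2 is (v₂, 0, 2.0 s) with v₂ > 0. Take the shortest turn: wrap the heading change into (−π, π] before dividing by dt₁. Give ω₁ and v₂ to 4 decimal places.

heading to target = atan2(-4.5−1.5, 4.5−1.5) = -1.1071
Δθ = wrap(-1.1071 − -2.6180) = 1.5108; ω₁ = Δθ/dt₁ = 0.6043
distance = √((4.5−1.5)² + (-4.5−1.5)²) = 6.7082; v₂ = distance/dt₂ = 3.3541

ω₁ = 0.6043, v₂ = 3.3541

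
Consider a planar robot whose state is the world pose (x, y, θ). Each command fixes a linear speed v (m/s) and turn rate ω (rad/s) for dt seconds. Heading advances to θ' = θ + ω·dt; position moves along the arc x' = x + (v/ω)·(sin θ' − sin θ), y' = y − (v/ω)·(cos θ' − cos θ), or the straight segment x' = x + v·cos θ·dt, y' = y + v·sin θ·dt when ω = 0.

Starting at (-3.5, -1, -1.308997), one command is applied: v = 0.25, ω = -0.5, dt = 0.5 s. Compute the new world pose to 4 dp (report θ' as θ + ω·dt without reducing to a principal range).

θ' = -1.3090 + -0.5·0.5 = -1.5590
R = v/ω = 0.25/-0.5 = -0.5000
x' = -3.5 + -0.5000·(sin -1.5590 − sin -1.3090) = -3.4830
y' = -1 − -0.5000·(cos -1.5590 − cos -1.3090) = -1.1235

(-3.4830, -1.1235, -1.5590)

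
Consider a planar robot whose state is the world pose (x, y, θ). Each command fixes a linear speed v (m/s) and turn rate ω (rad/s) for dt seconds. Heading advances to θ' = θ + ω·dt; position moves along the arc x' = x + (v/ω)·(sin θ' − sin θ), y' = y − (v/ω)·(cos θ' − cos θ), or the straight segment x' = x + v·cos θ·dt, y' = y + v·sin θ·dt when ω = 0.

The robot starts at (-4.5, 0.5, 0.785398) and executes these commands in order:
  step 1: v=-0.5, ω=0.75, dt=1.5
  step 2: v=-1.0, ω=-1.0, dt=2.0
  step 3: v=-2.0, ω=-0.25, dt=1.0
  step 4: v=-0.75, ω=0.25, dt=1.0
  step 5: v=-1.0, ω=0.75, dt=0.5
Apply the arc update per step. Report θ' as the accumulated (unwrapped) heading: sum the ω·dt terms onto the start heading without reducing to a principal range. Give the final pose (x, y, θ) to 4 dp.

step 1: θ'=1.9104 (R=-0.6667) → pose (-4.6572, -0.1935, 1.9104)
step 2: θ'=-0.0896 (R=1.0000) → pose (-5.6896, -1.5226, -0.0896)
step 3: θ'=-0.3396 (R=8.0000) → pose (-7.6386, -1.0978, -0.3396)
step 4: θ'=-0.0896 (R=-3.0000) → pose (-8.3695, -0.9385, -0.0896)
step 5: θ'=0.2854 (R=-1.3333) → pose (-8.8642, -0.9871, 0.2854)

(-8.8642, -0.9871, 0.2854)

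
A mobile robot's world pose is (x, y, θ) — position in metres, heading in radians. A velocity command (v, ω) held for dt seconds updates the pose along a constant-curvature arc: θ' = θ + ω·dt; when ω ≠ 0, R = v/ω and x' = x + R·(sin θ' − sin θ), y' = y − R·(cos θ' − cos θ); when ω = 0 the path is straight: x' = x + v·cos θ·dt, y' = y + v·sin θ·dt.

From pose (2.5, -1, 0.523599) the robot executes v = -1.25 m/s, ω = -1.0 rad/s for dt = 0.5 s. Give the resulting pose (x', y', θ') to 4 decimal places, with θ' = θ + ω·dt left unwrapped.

(1.9045, -1.1671, 0.0236)

θ' = 0.5236 + -1.0·0.5 = 0.0236
R = v/ω = -1.25/-1.0 = 1.2500
x' = 2.5 + 1.2500·(sin 0.0236 − sin 0.5236) = 1.9045
y' = -1 − 1.2500·(cos 0.0236 − cos 0.5236) = -1.1671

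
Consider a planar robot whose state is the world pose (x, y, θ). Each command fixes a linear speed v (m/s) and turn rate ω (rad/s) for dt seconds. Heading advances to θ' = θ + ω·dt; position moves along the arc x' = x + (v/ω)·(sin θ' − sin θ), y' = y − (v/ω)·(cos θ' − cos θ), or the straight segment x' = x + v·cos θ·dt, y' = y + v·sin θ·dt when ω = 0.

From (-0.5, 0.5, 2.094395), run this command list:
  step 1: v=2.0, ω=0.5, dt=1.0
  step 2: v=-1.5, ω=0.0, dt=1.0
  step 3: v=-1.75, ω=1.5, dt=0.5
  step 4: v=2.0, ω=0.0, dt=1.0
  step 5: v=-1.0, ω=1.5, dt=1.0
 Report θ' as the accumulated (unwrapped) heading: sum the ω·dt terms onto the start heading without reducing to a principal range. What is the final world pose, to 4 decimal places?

step 1: θ'=2.5944 (R=4.0000) → pose (-1.8829, 1.9159, 2.5944)
step 2: θ'=2.5944 (straight) → pose (-0.6019, 1.1355, 2.5944)
step 3: θ'=3.3444 (R=-1.1667) → pose (0.2401, 0.9891, 3.3444)
step 4: θ'=3.3444 (straight) → pose (-1.7190, 0.5862, 3.3444)
step 5: θ'=4.8444 (R=-0.6667) → pose (-1.1924, 1.3270, 4.8444)

(-1.1924, 1.3270, 4.8444)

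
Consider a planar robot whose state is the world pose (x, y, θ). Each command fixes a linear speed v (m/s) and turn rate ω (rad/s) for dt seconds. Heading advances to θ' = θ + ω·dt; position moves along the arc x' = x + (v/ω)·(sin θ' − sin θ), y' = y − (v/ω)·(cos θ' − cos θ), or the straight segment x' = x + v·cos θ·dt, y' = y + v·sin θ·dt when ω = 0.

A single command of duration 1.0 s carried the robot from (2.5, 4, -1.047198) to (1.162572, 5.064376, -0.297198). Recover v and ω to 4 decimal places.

Δθ = -0.297198 − -1.047198 = 0.750000
ω = Δθ/dt = 0.750000/1.0 = 0.7500
R = Δx/(sin θ' − sin θ) = -2.3333
v = R·ω = -2.3333·0.7500 = -1.7500

v = -1.7500, ω = 0.7500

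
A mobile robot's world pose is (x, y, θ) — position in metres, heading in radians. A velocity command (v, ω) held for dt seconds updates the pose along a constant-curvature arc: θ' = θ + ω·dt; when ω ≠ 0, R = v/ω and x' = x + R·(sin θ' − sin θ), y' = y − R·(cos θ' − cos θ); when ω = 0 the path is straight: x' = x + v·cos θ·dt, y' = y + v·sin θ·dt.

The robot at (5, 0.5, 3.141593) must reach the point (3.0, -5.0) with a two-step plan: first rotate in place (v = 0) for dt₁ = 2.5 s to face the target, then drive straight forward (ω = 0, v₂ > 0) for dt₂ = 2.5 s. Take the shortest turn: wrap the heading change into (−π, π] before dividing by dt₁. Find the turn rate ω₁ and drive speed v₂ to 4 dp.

ω₁ = 0.4888, v₂ = 2.3409

heading to target = atan2(-5−0.5, 3−5) = -1.9196
Δθ = wrap(-1.9196 − 3.1416) = 1.2220; ω₁ = Δθ/dt₁ = 0.4888
distance = √((3−5)² + (-5−0.5)²) = 5.8523; v₂ = distance/dt₂ = 2.3409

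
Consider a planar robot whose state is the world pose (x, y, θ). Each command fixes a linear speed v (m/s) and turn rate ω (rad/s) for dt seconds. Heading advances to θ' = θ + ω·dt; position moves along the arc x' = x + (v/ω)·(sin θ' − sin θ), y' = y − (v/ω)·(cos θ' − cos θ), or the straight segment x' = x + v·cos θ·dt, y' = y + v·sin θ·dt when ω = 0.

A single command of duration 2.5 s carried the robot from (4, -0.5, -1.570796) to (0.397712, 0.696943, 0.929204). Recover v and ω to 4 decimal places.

Δθ = 0.929204 − -1.570796 = 2.500000
ω = Δθ/dt = 2.500000/2.5 = 1.0000
R = Δx/(sin θ' − sin θ) = -2.0000
v = R·ω = -2.0000·1.0000 = -2.0000

v = -2.0000, ω = 1.0000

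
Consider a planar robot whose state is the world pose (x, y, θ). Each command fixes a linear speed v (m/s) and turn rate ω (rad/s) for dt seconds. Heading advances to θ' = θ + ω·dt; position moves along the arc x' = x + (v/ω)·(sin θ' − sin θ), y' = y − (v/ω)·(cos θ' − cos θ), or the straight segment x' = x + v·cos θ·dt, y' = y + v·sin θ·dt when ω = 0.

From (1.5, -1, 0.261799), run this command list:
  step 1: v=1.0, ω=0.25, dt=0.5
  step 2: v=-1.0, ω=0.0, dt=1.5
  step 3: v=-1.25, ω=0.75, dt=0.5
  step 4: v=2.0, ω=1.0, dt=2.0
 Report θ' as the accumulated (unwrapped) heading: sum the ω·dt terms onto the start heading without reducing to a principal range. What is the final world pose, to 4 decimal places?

(-0.5762, 1.5605, 2.7618)

step 1: θ'=0.3868 (R=4.0000) → pose (1.9736, -0.8408, 0.3868)
step 2: θ'=0.3868 (straight) → pose (0.5844, -1.4066, 0.3868)
step 3: θ'=0.7618 (R=-1.6667) → pose (0.0628, -1.7442, 0.7618)
step 4: θ'=2.7618 (R=2.0000) → pose (-0.5762, 1.5605, 2.7618)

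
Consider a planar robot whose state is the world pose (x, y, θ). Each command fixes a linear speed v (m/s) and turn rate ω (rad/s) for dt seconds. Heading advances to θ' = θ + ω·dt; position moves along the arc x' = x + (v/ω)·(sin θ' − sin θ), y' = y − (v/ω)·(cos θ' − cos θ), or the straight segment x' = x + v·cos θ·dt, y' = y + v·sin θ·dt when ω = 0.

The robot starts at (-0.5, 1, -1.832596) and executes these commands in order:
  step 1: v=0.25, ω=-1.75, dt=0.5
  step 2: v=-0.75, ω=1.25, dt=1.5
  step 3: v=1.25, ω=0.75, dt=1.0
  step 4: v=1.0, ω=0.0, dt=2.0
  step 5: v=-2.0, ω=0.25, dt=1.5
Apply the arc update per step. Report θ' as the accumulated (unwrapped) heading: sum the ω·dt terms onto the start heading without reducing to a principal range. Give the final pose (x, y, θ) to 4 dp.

step 1: θ'=-2.7076 (R=-0.1429) → pose (-0.5779, 0.9074, -2.7076)
step 2: θ'=-0.8326 (R=-0.6000) → pose (-0.3864, 1.8555, -0.8326)
step 3: θ'=-0.0826 (R=1.6667) → pose (0.7089, 1.3161, -0.0826)
step 4: θ'=-0.0826 (straight) → pose (2.7021, 1.1511, -0.0826)
step 5: θ'=0.2924 (R=-8.0000) → pose (-0.2640, 0.8388, 0.2924)

(-0.2640, 0.8388, 0.2924)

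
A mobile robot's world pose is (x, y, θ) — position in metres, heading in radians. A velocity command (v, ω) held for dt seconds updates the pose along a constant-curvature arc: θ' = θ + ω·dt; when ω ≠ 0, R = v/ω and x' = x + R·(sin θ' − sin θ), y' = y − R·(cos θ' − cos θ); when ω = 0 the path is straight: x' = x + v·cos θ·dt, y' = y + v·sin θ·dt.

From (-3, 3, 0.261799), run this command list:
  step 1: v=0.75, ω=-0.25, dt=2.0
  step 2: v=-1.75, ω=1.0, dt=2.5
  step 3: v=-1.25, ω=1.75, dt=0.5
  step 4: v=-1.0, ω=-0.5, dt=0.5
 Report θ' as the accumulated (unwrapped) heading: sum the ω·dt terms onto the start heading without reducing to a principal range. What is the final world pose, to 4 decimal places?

step 1: θ'=-0.2382 (R=-3.0000) → pose (-1.5157, 3.0175, -0.2382)
step 2: θ'=2.2618 (R=-1.7500) → pose (-3.2772, 0.2016, 2.2618)
step 3: θ'=3.1368 (R=-0.7143) → pose (-2.7302, -0.0574, 3.1368)
step 4: θ'=2.8868 (R=2.0000) → pose (-2.2356, -0.1220, 2.8868)

(-2.2356, -0.1220, 2.8868)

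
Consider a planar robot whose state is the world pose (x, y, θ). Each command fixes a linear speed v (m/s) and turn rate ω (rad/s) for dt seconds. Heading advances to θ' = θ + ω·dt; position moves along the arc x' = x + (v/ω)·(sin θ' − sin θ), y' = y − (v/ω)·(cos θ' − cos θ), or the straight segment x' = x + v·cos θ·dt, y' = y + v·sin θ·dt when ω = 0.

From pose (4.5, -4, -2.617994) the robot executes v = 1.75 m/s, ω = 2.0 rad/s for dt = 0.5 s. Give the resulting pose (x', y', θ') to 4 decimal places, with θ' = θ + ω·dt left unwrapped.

(4.0635, -4.7165, -1.6180)

θ' = -2.6180 + 2.0·0.5 = -1.6180
R = v/ω = 1.75/2.0 = 0.8750
x' = 4.5 + 0.8750·(sin -1.6180 − sin -2.6180) = 4.0635
y' = -4 − 0.8750·(cos -1.6180 − cos -2.6180) = -4.7165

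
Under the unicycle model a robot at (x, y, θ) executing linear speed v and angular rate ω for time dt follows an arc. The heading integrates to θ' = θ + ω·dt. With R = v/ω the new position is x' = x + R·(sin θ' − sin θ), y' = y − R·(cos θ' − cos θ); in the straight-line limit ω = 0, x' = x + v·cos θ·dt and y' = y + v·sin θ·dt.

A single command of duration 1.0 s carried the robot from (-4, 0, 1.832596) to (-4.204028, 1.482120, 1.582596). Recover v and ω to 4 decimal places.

v = 1.5000, ω = -0.2500

Δθ = 1.582596 − 1.832596 = -0.250000
ω = Δθ/dt = -0.250000/1.0 = -0.2500
R = −Δy/(cos θ' − cos θ) = -6.0000
v = R·ω = -6.0000·-0.2500 = 1.5000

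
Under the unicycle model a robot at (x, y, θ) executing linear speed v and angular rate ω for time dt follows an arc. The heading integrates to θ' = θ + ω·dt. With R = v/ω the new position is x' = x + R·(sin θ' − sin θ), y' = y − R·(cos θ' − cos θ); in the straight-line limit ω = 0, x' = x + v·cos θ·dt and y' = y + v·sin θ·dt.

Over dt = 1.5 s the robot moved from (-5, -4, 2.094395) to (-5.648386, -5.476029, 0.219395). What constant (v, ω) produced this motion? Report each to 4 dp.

Δθ = 0.219395 − 2.094395 = -1.875000
ω = Δθ/dt = -1.875000/1.5 = -1.2500
R = −Δy/(cos θ' − cos θ) = 1.0000
v = R·ω = 1.0000·-1.2500 = -1.2500

v = -1.2500, ω = -1.2500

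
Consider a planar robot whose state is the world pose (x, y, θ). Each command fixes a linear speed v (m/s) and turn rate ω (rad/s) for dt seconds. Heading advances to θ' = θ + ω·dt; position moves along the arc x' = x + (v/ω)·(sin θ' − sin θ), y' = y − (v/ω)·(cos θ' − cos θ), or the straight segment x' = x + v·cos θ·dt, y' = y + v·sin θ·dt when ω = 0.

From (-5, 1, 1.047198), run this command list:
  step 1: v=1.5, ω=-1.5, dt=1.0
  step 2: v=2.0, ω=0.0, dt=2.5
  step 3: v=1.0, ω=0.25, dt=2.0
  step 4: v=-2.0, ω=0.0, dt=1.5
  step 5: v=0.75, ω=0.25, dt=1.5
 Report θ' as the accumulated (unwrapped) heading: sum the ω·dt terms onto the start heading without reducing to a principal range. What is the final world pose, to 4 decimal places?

(0.8294, -1.0683, 0.4222)

step 1: θ'=-0.4528 (R=-1.0000) → pose (-3.6965, 1.3992, -0.4528)
step 2: θ'=-0.4528 (straight) → pose (0.7996, -0.7882, -0.4528)
step 3: θ'=0.0472 (R=4.0000) → pose (2.7383, -1.1869, 0.0472)
step 4: θ'=0.0472 (straight) → pose (-0.2584, -1.3284, 0.0472)
step 5: θ'=0.4222 (R=3.0000) → pose (0.8294, -1.0683, 0.4222)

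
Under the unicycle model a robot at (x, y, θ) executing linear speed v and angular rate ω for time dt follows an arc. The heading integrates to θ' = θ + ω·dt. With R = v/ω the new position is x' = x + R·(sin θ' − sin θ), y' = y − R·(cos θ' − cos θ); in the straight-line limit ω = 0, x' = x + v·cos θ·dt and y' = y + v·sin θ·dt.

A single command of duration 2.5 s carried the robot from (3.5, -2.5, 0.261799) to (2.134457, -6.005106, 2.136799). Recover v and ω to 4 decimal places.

Δθ = 2.136799 − 0.261799 = 1.875000
ω = Δθ/dt = 1.875000/2.5 = 0.7500
R = −Δy/(cos θ' − cos θ) = -2.3333
v = R·ω = -2.3333·0.7500 = -1.7500

v = -1.7500, ω = 0.7500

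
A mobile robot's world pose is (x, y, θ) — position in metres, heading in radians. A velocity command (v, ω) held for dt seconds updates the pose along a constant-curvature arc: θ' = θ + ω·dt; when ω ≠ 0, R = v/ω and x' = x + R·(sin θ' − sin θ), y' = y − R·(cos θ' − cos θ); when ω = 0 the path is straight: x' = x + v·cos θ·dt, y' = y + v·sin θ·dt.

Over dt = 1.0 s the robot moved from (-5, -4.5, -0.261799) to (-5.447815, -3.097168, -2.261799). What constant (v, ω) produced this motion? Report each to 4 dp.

v = -1.7500, ω = -2.0000

Δθ = -2.261799 − -0.261799 = -2.000000
ω = Δθ/dt = -2.000000/1.0 = -2.0000
R = −Δy/(cos θ' − cos θ) = 0.8750
v = R·ω = 0.8750·-2.0000 = -1.7500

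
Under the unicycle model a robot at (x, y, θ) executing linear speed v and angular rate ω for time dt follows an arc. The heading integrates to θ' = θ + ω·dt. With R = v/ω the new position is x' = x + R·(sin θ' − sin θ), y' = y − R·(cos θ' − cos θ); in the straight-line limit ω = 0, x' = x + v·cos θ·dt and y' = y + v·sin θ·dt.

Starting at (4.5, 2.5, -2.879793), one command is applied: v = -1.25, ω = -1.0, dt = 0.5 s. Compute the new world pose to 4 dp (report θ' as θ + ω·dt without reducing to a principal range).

θ' = -2.8798 + -1.0·0.5 = -3.3798
R = v/ω = -1.25/-1.0 = 1.2500
x' = 4.5 + 1.2500·(sin -3.3798 − sin -2.8798) = 5.1185
y' = 2.5 − 1.2500·(cos -3.3798 − cos -2.8798) = 2.5073

(5.1185, 2.5073, -3.3798)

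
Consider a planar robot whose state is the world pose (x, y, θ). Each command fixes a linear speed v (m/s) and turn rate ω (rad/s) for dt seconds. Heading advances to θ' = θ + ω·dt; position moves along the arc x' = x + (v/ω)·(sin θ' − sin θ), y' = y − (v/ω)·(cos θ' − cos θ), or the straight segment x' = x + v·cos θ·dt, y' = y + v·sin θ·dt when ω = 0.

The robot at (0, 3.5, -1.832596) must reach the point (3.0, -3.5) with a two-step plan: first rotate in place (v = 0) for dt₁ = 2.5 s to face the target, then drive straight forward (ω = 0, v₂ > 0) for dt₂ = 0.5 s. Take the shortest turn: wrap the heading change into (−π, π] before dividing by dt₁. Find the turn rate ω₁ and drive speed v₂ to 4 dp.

ω₁ = 0.2667, v₂ = 15.2315

heading to target = atan2(-3.5−3.5, 3−0) = -1.1659
Δθ = wrap(-1.1659 − -1.8326) = 0.6667; ω₁ = Δθ/dt₁ = 0.2667
distance = √((3−0)² + (-3.5−3.5)²) = 7.6158; v₂ = distance/dt₂ = 15.2315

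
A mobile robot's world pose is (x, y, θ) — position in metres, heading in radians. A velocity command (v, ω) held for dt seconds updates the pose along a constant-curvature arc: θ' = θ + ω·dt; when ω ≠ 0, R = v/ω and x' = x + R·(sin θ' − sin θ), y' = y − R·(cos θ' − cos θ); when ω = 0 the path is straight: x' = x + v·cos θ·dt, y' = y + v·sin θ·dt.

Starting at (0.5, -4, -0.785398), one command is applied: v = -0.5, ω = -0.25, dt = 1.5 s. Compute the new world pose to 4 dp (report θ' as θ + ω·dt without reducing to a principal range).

(0.0803, -3.3837, -1.1604)

θ' = -0.7854 + -0.25·1.5 = -1.1604
R = v/ω = -0.5/-0.25 = 2.0000
x' = 0.5 + 2.0000·(sin -1.1604 − sin -0.7854) = 0.0803
y' = -4 − 2.0000·(cos -1.1604 − cos -0.7854) = -3.3837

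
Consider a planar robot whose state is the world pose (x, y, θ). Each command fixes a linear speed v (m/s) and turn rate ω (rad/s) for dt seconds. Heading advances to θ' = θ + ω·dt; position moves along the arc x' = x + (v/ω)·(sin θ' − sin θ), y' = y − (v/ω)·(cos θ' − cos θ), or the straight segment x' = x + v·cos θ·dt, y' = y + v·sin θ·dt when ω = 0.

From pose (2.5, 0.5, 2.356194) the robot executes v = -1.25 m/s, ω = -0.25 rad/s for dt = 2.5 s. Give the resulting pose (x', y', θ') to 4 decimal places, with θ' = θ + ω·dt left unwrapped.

θ' = 2.3562 + -0.25·2.5 = 1.7312
R = v/ω = -1.25/-0.25 = 5.0000
x' = 2.5 + 5.0000·(sin 1.7312 − sin 2.3562) = 3.9003
y' = 0.5 − 5.0000·(cos 1.7312 − cos 2.3562) = -2.2370

(3.9003, -2.2370, 1.7312)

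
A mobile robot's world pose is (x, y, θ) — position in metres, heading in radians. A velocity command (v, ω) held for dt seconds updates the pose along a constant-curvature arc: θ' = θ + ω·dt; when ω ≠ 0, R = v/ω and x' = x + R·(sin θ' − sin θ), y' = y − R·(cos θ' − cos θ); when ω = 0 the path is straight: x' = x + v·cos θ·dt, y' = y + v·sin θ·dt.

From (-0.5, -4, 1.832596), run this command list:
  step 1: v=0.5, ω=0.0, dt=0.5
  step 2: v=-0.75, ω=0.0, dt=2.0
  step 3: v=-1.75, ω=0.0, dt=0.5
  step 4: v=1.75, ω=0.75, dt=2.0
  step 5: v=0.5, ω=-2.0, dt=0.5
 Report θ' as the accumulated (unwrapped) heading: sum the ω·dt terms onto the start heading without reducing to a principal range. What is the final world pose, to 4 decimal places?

step 1: θ'=1.8326 (straight) → pose (-0.5647, -3.7585, 1.8326)
step 2: θ'=1.8326 (straight) → pose (-0.1765, -5.2074, 1.8326)
step 3: θ'=1.8326 (straight) → pose (0.0500, -6.0526, 1.8326)
step 4: θ'=3.3326 (R=2.3333) → pose (-2.6468, -4.3656, 3.3326)
step 5: θ'=2.3326 (R=-0.2500) → pose (-2.8752, -4.2927, 2.3326)

(-2.8752, -4.2927, 2.3326)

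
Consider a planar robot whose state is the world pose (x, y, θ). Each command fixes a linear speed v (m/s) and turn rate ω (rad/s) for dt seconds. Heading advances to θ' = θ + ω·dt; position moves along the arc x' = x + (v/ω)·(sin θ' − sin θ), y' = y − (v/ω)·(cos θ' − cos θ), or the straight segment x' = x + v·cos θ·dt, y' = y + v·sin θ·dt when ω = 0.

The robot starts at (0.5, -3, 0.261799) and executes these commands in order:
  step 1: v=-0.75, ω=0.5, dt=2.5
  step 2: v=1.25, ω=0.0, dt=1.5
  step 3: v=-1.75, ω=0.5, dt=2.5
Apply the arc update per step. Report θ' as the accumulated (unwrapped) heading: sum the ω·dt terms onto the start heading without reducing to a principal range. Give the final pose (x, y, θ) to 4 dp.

(1.6978, -5.9457, 2.7618)

step 1: θ'=1.5118 (R=-1.5000) → pose (-0.6092, -4.3604, 1.5118)
step 2: θ'=1.5118 (straight) → pose (-0.4986, -2.4887, 1.5118)
step 3: θ'=2.7618 (R=-3.5000) → pose (1.6978, -5.9457, 2.7618)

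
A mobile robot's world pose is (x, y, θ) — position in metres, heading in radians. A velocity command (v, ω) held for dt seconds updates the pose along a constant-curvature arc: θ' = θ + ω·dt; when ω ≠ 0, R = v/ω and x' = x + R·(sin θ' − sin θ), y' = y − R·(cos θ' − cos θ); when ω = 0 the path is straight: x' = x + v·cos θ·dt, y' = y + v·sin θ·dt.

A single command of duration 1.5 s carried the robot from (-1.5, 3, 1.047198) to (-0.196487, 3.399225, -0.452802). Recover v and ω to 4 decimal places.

v = 1.0000, ω = -1.0000

Δθ = -0.452802 − 1.047198 = -1.500000
ω = Δθ/dt = -1.500000/1.5 = -1.0000
R = Δx/(sin θ' − sin θ) = -1.0000
v = R·ω = -1.0000·-1.0000 = 1.0000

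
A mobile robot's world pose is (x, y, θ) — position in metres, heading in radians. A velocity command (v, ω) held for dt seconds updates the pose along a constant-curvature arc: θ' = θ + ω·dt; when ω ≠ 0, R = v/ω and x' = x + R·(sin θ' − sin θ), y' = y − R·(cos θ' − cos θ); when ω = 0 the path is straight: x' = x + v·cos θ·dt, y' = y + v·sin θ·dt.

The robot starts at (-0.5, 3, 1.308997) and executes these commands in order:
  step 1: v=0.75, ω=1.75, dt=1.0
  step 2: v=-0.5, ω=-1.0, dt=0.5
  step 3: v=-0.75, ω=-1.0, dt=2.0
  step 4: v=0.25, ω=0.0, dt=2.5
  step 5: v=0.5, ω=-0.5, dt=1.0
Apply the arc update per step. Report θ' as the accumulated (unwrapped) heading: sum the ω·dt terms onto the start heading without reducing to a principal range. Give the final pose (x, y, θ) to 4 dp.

step 1: θ'=3.0590 (R=0.4286) → pose (-0.8786, 3.5380, 3.0590)
step 2: θ'=2.5590 (R=0.5000) → pose (-0.6448, 3.4573, 2.5590)
step 3: θ'=0.5590 (R=0.7500) → pose (-0.6597, 2.1951, 0.5590)
step 4: θ'=0.5590 (straight) → pose (-0.1298, 2.5266, 0.5590)
step 5: θ'=0.0590 (R=-1.0000) → pose (0.3416, 2.6771, 0.0590)

(0.3416, 2.6771, 0.0590)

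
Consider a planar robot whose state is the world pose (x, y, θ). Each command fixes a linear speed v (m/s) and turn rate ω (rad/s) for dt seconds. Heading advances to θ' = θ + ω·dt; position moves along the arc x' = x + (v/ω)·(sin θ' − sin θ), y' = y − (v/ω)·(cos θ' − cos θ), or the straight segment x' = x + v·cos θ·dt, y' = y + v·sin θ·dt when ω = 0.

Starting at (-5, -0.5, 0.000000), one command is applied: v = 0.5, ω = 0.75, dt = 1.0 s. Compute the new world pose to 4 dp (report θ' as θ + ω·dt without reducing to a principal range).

(-4.5456, -0.3211, 0.7500)

θ' = 0.0000 + 0.75·1.0 = 0.7500
R = v/ω = 0.5/0.75 = 0.6667
x' = -5 + 0.6667·(sin 0.7500 − sin 0.0000) = -4.5456
y' = -0.5 − 0.6667·(cos 0.7500 − cos 0.0000) = -0.3211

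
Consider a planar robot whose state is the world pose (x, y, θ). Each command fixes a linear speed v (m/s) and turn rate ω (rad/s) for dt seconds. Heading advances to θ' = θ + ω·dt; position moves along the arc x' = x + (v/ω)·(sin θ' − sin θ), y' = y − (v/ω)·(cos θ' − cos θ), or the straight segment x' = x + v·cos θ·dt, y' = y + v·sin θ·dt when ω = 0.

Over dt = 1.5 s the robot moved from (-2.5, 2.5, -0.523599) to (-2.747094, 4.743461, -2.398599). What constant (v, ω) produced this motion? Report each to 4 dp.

Δθ = -2.398599 − -0.523599 = -1.875000
ω = Δθ/dt = -1.875000/1.5 = -1.2500
R = −Δy/(cos θ' − cos θ) = 1.4000
v = R·ω = 1.4000·-1.2500 = -1.7500

v = -1.7500, ω = -1.2500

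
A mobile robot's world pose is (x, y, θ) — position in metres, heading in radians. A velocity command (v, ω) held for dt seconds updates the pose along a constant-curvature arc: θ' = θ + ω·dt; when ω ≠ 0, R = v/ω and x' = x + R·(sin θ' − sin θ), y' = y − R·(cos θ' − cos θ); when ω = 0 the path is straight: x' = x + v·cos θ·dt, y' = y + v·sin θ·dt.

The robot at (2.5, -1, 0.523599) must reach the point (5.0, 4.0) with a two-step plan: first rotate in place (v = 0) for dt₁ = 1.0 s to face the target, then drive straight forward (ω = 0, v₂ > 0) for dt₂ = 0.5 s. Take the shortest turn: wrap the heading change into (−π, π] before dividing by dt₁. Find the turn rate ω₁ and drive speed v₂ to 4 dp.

ω₁ = 0.5835, v₂ = 11.1803

heading to target = atan2(4−-1, 5−2.5) = 1.1071
Δθ = wrap(1.1071 − 0.5236) = 0.5835; ω₁ = Δθ/dt₁ = 0.5835
distance = √((5−2.5)² + (4−-1)²) = 5.5902; v₂ = distance/dt₂ = 11.1803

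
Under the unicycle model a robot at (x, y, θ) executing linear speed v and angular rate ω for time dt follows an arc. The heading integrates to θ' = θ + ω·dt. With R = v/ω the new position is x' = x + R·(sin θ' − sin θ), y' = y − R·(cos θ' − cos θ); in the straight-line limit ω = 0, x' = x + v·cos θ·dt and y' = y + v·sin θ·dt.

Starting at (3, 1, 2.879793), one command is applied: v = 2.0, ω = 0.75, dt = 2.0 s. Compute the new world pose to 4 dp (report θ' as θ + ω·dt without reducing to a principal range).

(-0.2107, -0.7051, 4.3798)

θ' = 2.8798 + 0.75·2.0 = 4.3798
R = v/ω = 2.0/0.75 = 2.6667
x' = 3 + 2.6667·(sin 4.3798 − sin 2.8798) = -0.2107
y' = 1 − 2.6667·(cos 4.3798 − cos 2.8798) = -0.7051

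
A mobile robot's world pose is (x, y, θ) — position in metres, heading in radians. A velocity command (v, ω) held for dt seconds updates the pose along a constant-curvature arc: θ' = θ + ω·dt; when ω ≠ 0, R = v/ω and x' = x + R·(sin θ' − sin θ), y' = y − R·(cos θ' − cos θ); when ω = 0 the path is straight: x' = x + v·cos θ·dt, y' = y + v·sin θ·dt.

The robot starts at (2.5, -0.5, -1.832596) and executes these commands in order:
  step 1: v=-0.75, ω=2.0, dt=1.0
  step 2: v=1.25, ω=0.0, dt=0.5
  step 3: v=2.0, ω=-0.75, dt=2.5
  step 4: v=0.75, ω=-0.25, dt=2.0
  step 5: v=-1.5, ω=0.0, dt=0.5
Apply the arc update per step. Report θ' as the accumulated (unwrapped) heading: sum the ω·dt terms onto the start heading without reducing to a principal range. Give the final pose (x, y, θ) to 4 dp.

step 1: θ'=0.1674 (R=-0.3750) → pose (2.0753, -0.0332, 0.1674)
step 2: θ'=0.1674 (straight) → pose (2.6916, 0.0710, 0.1674)
step 3: θ'=-1.7076 (R=-2.6667) → pose (5.7776, -2.9221, -1.7076)
step 4: θ'=-2.2076 (R=-3.0000) → pose (5.2177, -4.2969, -2.2076)
step 5: θ'=-2.2076 (straight) → pose (5.6636, -3.6939, -2.2076)

(5.6636, -3.6939, -2.2076)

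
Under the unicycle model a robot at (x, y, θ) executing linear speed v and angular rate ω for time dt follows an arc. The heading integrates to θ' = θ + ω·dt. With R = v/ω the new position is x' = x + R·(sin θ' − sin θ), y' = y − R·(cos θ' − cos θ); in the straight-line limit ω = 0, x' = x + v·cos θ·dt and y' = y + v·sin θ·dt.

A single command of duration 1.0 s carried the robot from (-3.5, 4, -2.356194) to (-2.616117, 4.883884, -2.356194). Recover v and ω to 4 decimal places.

Δθ = -2.356194 − -2.356194 = 0.000000
ω = Δθ/dt = 0.000000/1.0 = 0.0000
ω = 0 → v = (Δx·cos θ + Δy·sin θ)/dt = -1.2500

v = -1.2500, ω = 0.0000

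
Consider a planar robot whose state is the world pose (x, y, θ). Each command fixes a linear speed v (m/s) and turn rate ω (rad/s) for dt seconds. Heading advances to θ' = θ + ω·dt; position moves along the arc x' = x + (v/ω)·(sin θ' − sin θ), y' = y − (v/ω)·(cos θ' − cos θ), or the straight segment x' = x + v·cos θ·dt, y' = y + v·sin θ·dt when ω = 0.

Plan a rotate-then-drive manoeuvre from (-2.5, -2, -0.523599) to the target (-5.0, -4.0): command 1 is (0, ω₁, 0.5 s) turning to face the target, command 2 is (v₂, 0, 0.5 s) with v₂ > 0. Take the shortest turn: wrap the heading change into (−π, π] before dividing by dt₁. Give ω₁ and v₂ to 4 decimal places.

heading to target = atan2(-4−-2, -5−-2.5) = -2.4669
Δθ = wrap(-2.4669 − -0.5236) = -1.9433; ω₁ = Δθ/dt₁ = -3.8865
distance = √((-5−-2.5)² + (-4−-2)²) = 3.2016; v₂ = distance/dt₂ = 6.4031

ω₁ = -3.8865, v₂ = 6.4031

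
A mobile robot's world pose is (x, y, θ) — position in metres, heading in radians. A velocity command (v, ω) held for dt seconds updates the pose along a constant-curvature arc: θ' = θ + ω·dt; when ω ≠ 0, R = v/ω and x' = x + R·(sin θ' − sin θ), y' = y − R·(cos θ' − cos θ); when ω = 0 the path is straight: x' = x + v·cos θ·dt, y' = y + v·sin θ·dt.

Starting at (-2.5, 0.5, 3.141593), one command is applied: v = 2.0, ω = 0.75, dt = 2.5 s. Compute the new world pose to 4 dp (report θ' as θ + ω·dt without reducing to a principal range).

θ' = 3.1416 + 0.75·2.5 = 5.0166
R = v/ω = 2.0/0.75 = 2.6667
x' = -2.5 + 2.6667·(sin 5.0166 − sin 3.1416) = -5.0442
y' = 0.5 − 2.6667·(cos 5.0166 − cos 3.1416) = -2.9654

(-5.0442, -2.9654, 5.0166)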